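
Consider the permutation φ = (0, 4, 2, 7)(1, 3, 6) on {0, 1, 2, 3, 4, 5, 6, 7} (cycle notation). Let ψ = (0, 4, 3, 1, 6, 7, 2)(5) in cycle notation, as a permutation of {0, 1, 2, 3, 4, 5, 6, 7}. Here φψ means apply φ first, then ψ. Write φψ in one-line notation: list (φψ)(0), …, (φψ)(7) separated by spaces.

For each element, apply φ then ψ: 0 → 4 → 3; 1 → 3 → 1; 2 → 7 → 2; 3 → 6 → 7; 4 → 2 → 0; 5 → 5 → 5; 6 → 1 → 6; 7 → 0 → 4.
So φψ in one-line form is 3 1 2 7 0 5 6 4.

3 1 2 7 0 5 6 4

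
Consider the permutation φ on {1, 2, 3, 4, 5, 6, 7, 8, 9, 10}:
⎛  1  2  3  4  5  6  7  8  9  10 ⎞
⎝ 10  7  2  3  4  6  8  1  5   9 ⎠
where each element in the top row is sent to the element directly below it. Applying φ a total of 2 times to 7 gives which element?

Tracing 7 → 8 → … returns to 7 after 9 steps, so 7 lies in a 9-cycle (1, 10, 9, 5, 4, 3, 2, 7, 8).
Stepping 2 places around the cycle: 7 → 8 → 1.

1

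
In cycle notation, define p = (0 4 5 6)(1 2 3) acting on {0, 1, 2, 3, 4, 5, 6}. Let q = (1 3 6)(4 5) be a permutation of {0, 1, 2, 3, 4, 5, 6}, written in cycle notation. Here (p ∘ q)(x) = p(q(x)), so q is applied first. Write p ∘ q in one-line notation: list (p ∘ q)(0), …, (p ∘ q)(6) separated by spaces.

4 1 3 0 6 5 2

(p ∘ q)(x) = p(q(x)). Computing each image: p(q(0)) = p(0) = 4, p(q(1)) = p(3) = 1, p(q(2)) = p(2) = 3, p(q(3)) = p(6) = 0, p(q(4)) = p(5) = 6, p(q(5)) = p(4) = 5, p(q(6)) = p(1) = 2.
Hence p ∘ q = [4 1 3 0 6 5 2].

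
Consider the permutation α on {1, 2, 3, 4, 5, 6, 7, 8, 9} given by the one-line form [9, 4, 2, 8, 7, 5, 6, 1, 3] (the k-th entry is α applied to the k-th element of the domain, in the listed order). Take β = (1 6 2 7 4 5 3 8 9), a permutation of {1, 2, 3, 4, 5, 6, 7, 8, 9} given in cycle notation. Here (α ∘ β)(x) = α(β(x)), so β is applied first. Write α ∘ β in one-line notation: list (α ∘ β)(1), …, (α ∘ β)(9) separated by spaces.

5 6 1 7 2 4 8 3 9

(α ∘ β)(x) = α(β(x)). Computing each image: α(β(1)) = α(6) = 5, α(β(2)) = α(7) = 6, α(β(3)) = α(8) = 1, α(β(4)) = α(5) = 7, α(β(5)) = α(3) = 2, α(β(6)) = α(2) = 4, α(β(7)) = α(4) = 8, α(β(8)) = α(9) = 3, α(β(9)) = α(1) = 9.
Hence α ∘ β = [5 6 1 7 2 4 8 3 9].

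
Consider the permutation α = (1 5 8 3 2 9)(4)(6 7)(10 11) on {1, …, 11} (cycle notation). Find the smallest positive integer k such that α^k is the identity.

The cycle type of α is (6, 2, 2, 1).
The order of α is the least common multiple of its cycle lengths: lcm(6, 2, 2) = 6.

6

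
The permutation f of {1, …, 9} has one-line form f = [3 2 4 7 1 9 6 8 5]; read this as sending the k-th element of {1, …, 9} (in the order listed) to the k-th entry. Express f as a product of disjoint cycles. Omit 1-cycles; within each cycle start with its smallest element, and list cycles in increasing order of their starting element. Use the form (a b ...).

From 1: 1 → 3 → 4 → 7 → 6 → 9 → 5 → 1, closing the cycle (1 3 4 7 6 9 5).
Repeating from the next unused element and collecting all non-trivial cycles gives (1 3 4 7 6 9 5).

(1 3 4 7 6 9 5)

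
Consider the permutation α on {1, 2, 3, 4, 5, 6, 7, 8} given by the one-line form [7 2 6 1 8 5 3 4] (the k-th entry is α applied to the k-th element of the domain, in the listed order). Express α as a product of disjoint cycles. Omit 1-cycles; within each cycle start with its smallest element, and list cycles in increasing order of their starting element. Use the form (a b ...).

(1 7 3 6 5 8 4)

Iterating α from 1 gives 1 → 7 → 3 → 6 → 5 → 8 → 4 → 1; that is the 7-cycle (1 7 3 6 5 8 4).
Repeating from the next unused element and collecting all non-trivial cycles gives (1 7 3 6 5 8 4).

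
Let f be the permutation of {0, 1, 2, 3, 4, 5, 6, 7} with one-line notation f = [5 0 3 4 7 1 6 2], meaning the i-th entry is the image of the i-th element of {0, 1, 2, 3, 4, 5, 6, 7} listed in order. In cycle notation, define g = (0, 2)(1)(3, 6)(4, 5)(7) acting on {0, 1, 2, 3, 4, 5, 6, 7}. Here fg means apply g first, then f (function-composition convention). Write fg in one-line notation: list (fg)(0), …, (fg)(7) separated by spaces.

Chase each element through g then f: 0 → 2 → 3; 1 → 1 → 0; 2 → 0 → 5; 3 → 6 → 6; 4 → 5 → 1; 5 → 4 → 7; 6 → 3 → 4; 7 → 7 → 2.
Collecting the images, fg = [3 0 5 6 1 7 4 2].

3 0 5 6 1 7 4 2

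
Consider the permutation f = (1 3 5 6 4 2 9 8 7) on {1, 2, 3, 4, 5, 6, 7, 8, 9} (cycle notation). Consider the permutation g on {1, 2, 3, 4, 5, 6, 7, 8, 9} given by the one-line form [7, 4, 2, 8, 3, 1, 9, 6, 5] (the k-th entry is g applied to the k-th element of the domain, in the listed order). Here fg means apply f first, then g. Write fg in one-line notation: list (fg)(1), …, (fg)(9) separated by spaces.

2 5 3 4 1 8 7 9 6

For each element, apply f then g: 1 → 3 → 2; 2 → 9 → 5; 3 → 5 → 3; 4 → 2 → 4; 5 → 6 → 1; 6 → 4 → 8; 7 → 1 → 7; 8 → 7 → 9; 9 → 8 → 6.
So fg in one-line form is 2 5 3 4 1 8 7 9 6.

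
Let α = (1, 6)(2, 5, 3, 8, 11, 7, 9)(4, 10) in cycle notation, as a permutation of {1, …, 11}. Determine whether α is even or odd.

even

The cycle lengths are 7, 2, 2.
A cycle of length ℓ contributes ℓ−1 transpositions, so α is a product of 6 + 1 + 1 = 8 transpositions — even.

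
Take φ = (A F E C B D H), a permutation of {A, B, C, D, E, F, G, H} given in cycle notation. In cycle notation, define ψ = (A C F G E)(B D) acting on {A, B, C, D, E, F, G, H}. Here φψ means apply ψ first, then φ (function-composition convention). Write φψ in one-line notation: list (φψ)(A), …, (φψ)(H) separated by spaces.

B H E D F G C A

(φψ)(x) = φ(ψ(x)). Computing each image: φ(ψ(A)) = φ(C) = B, φ(ψ(B)) = φ(D) = H, φ(ψ(C)) = φ(F) = E, φ(ψ(D)) = φ(B) = D, φ(ψ(E)) = φ(A) = F, φ(ψ(F)) = φ(G) = G, φ(ψ(G)) = φ(E) = C, φ(ψ(H)) = φ(H) = A.
Hence φψ = [B H E D F G C A].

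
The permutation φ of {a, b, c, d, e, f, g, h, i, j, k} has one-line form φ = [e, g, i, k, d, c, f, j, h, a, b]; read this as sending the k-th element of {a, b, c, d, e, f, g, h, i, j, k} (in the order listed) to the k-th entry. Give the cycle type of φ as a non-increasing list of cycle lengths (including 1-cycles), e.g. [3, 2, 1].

The disjoint cycles are (a, e, d, k, b, g, f, c, i, h, j), with lengths 11 in non-increasing order.

[11]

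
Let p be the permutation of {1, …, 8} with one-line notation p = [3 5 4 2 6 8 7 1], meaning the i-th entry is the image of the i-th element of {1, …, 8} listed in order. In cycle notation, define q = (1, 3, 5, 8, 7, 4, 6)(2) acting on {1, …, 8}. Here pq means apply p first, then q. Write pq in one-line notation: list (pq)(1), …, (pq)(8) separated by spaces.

For each element, apply p then q: 1 → 3 → 5; 2 → 5 → 8; 3 → 4 → 6; 4 → 2 → 2; 5 → 6 → 1; 6 → 8 → 7; 7 → 7 → 4; 8 → 1 → 3.
Collecting the images, pq = [5 8 6 2 1 7 4 3].

5 8 6 2 1 7 4 3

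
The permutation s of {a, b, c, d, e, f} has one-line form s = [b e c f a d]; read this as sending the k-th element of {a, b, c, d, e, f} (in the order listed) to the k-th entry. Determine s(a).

a is element number 1 of the domain, and entry number 1 of the one-line form is b, so s(a) = b.

b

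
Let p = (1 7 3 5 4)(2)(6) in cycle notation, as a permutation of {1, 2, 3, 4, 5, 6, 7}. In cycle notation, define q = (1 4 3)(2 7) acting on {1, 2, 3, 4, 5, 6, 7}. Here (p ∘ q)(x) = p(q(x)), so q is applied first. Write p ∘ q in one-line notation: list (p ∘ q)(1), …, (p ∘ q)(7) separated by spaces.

1 3 7 5 4 6 2

Chase each element through q then p: 1 → 4 → 1; 2 → 7 → 3; 3 → 1 → 7; 4 → 3 → 5; 5 → 5 → 4; 6 → 6 → 6; 7 → 2 → 2.
Collecting the images, p ∘ q = [1 3 7 5 4 6 2].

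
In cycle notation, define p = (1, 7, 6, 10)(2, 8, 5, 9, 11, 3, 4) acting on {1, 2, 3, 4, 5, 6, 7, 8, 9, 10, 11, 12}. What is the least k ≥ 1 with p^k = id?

28

The cycle type of p is (7, 4, 1).
The order is lcm(7, 4) = 28.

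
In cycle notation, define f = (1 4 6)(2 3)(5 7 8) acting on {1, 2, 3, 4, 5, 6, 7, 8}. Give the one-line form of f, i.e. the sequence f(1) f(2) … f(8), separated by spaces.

4 3 2 6 7 1 8 5

Reading each image from the cycles: 1↦4, 2↦3, 3↦2, 4↦6, 5↦7, 6↦1, 7↦8, 8↦5.
Listing these in domain order gives 4 3 2 6 7 1 8 5.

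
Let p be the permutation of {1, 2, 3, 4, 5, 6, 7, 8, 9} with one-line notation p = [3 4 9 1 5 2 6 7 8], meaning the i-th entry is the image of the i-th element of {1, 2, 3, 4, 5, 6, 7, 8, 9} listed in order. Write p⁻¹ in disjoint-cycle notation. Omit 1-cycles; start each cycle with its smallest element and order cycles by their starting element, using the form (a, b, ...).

(1, 4, 2, 6, 7, 8, 9, 3)

First write p in disjoint cycles: (1, 3, 9, 8, 7, 6, 2, 4).
Reversing each cycle (and rotating so the smallest element leads) gives p⁻¹ = (1, 4, 2, 6, 7, 8, 9, 3).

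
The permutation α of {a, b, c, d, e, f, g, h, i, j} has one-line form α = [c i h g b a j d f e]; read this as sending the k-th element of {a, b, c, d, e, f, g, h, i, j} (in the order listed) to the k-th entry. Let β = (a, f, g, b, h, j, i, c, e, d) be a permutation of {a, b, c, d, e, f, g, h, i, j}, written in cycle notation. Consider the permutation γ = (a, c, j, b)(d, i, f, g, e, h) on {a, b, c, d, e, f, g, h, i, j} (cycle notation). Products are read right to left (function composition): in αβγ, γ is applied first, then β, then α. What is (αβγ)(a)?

b

Apply the permutations in order: γ(a) = c, then β(c) = e, then α(e) = b. So (αβγ)(a) = b.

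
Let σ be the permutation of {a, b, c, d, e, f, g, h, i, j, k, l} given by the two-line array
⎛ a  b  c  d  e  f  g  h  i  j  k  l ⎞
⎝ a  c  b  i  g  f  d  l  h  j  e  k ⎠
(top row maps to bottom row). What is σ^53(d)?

k

Tracing d → i → … returns to d after 7 steps, so d lies in a 7-cycle (d, i, h, l, k, e, g).
Since the cycle has length 7, σ^53 acts on it the same as σ^4 (53 mod 7 = 4).
Advancing 4 steps from d: d → i → h → l → k.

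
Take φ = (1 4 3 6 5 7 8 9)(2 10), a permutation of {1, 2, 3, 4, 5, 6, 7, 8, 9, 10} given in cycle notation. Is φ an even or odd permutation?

The cycle lengths are 8, 2.
A cycle is odd iff its length is even; φ has 2 even-length cycles, so sgn(φ) = (−1)^2 and φ is even.

even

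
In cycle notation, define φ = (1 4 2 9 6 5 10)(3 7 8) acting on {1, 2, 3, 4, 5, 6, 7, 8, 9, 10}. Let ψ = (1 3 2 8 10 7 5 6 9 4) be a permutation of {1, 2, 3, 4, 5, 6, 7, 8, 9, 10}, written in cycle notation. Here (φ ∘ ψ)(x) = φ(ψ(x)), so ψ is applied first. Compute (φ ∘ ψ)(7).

(φ ∘ ψ)(7) = φ(ψ(7)). ψ(7) = 5, then φ(5) = 10. So (φ ∘ ψ)(7) = 10.

10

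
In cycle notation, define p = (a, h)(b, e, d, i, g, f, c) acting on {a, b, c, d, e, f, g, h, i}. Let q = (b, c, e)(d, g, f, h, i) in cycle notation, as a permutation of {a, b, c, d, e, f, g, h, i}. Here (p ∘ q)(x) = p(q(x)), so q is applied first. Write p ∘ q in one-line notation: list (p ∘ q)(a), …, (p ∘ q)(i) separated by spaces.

h b d f e a c g i

(p ∘ q)(x) = p(q(x)). Computing each image: p(q(a)) = p(a) = h, p(q(b)) = p(c) = b, p(q(c)) = p(e) = d, p(q(d)) = p(g) = f, p(q(e)) = p(b) = e, p(q(f)) = p(h) = a, p(q(g)) = p(f) = c, p(q(h)) = p(i) = g, p(q(i)) = p(d) = i.
Hence p ∘ q = [h b d f e a c g i].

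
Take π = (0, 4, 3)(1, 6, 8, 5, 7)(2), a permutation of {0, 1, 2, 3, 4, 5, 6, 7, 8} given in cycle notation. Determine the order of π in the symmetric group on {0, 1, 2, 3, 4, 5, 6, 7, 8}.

The disjoint cycles have lengths 5, 3, 1.
The order of π is the least common multiple of its cycle lengths: lcm(5, 3) = 15.

15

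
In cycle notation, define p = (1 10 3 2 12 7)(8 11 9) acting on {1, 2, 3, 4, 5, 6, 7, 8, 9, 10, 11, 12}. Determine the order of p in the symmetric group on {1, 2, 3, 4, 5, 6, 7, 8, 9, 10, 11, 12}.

The disjoint cycles have lengths 6, 3, 1, 1, 1.
The order of p is the least common multiple of its cycle lengths: lcm(6, 3) = 6.

6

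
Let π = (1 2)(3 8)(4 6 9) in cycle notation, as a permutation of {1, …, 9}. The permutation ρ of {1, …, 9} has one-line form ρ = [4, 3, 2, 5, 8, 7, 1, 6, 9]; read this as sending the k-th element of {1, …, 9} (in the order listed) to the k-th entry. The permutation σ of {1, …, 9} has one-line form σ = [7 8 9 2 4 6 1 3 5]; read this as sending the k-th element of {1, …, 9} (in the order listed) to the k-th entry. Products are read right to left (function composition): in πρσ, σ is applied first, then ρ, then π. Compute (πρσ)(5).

5

(πρσ)(5) = π(ρ(σ(5))). σ(5) = 4, then ρ(4) = 5, then π(5) = 5, so the result is 5.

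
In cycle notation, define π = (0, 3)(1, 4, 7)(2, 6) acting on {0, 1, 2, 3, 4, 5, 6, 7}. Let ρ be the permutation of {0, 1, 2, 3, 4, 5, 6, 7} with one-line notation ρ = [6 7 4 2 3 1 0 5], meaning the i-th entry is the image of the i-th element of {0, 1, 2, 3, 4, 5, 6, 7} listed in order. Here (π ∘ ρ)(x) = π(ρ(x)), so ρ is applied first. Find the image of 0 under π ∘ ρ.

ρ(0) = 6, then π(6) = 2; composing gives (π ∘ ρ)(0) = 2.

2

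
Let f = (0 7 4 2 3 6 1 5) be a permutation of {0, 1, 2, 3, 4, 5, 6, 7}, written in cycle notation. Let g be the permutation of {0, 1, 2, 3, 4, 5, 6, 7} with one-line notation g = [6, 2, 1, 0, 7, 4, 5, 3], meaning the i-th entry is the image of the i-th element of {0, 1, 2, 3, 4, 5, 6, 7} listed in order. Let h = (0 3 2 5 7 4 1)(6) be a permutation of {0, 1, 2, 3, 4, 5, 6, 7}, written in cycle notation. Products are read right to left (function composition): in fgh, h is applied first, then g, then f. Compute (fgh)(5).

6

Chase 5: h(5) = 7; g(7) = 3; f(3) = 6. Hence (fgh)(5) = 6.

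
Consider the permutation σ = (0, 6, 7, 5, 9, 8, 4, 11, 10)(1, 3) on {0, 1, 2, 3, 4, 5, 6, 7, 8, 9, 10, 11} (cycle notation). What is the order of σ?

18

The disjoint cycles have lengths 9, 2, 1.
The order of σ is the least common multiple of its cycle lengths: lcm(9, 2) = 18.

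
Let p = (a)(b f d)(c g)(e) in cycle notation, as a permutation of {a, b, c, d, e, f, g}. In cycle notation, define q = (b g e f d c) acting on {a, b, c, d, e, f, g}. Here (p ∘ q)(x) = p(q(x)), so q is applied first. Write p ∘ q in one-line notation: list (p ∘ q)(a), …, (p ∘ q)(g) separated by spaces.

Chase each element through q then p: a → a → a; b → g → c; c → b → f; d → c → g; e → f → d; f → d → b; g → e → e.
Collecting the images, p ∘ q = [a c f g d b e].

a c f g d b e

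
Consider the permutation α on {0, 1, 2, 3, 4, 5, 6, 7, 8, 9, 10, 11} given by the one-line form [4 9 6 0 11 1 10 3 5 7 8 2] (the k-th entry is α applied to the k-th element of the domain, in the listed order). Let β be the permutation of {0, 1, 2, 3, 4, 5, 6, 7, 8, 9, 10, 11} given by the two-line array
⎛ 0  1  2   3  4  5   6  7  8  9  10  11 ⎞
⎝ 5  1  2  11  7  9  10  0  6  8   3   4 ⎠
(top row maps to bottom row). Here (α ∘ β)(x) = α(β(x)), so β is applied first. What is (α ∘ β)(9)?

5

β(9) = 8, then α(8) = 5; composing gives (α ∘ β)(9) = 5.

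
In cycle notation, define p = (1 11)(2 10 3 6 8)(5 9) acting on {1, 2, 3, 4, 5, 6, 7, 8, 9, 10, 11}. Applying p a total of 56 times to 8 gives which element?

8 lies in the 5-cycle (2 10 3 6 8).
Since the cycle has length 5, p^56 acts on it the same as p^1 (56 mod 5 = 1).
Stepping 1 place around the cycle: 8 → 2.

2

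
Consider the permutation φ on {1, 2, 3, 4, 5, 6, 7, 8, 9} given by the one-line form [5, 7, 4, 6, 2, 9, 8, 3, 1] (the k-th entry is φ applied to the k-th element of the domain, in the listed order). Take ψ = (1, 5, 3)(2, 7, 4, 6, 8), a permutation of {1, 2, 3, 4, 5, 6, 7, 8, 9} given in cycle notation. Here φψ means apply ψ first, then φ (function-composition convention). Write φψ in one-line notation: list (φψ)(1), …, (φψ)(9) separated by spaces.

2 8 5 9 4 3 6 7 1

(φψ)(x) = φ(ψ(x)). Computing each image: φ(ψ(1)) = φ(5) = 2, φ(ψ(2)) = φ(7) = 8, φ(ψ(3)) = φ(1) = 5, φ(ψ(4)) = φ(6) = 9, φ(ψ(5)) = φ(3) = 4, φ(ψ(6)) = φ(8) = 3, φ(ψ(7)) = φ(4) = 6, φ(ψ(8)) = φ(2) = 7, φ(ψ(9)) = φ(9) = 1.
Hence φψ = [2 8 5 9 4 3 6 7 1].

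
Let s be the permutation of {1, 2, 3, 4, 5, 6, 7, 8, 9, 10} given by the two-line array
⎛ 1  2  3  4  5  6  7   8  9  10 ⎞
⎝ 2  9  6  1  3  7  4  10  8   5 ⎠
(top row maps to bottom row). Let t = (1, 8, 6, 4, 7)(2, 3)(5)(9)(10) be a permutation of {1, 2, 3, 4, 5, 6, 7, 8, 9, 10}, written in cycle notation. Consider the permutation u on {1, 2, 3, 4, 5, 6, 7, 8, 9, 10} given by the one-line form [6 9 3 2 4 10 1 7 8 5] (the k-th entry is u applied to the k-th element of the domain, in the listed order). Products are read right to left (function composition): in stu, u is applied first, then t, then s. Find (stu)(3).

Chase 3: u(3) = 3; t(3) = 2; s(2) = 9. Hence (stu)(3) = 9.

9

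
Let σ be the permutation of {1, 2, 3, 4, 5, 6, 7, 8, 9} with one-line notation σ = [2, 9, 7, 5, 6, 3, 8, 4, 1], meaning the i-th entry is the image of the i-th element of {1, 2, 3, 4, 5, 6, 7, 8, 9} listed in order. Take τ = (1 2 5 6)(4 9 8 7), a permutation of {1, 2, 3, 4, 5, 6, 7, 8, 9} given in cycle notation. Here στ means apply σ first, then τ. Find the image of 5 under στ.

(στ)(5) = τ(σ(5)). σ(5) = 6, then τ(6) = 1. So (στ)(5) = 1.

1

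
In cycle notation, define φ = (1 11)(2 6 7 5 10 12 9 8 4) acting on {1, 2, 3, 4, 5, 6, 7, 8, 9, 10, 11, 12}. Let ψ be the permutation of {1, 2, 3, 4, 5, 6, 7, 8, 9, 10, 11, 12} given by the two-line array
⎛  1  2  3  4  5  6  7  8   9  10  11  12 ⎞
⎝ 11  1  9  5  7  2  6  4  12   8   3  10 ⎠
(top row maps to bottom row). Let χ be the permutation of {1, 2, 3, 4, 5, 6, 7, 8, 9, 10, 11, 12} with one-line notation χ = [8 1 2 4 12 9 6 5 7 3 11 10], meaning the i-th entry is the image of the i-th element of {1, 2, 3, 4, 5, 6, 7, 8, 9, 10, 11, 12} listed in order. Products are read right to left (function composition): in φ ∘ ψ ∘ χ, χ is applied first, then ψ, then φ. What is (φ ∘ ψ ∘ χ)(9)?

7

(φ ∘ ψ ∘ χ)(9) = φ(ψ(χ(9))). χ(9) = 7, then ψ(7) = 6, then φ(6) = 7, so the result is 7.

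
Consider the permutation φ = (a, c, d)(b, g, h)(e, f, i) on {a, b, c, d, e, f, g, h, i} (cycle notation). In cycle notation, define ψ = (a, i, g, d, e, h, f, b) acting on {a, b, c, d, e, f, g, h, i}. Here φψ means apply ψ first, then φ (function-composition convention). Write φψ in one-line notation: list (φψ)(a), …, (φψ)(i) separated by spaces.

e c d f b g a i h

Chase each element through ψ then φ: a → i → e; b → a → c; c → c → d; d → e → f; e → h → b; f → b → g; g → d → a; h → f → i; i → g → h.
Collecting the images, φψ = [e c d f b g a i h].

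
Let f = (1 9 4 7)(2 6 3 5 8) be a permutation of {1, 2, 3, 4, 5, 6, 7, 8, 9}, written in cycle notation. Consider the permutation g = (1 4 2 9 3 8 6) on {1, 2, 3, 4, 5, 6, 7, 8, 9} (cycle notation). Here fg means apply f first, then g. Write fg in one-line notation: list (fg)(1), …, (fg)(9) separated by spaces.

3 1 5 7 6 8 4 9 2

(fg)(x) = g(f(x)). Computing each image: g(f(1)) = g(9) = 3, g(f(2)) = g(6) = 1, g(f(3)) = g(5) = 5, g(f(4)) = g(7) = 7, g(f(5)) = g(8) = 6, g(f(6)) = g(3) = 8, g(f(7)) = g(1) = 4, g(f(8)) = g(2) = 9, g(f(9)) = g(4) = 2.
Hence fg = [3 1 5 7 6 8 4 9 2].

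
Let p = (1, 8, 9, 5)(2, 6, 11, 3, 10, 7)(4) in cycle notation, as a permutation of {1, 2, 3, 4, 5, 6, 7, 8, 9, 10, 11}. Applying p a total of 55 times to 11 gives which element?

3

11 lies in the 6-cycle (2, 6, 11, 3, 10, 7).
Powers repeat with period 6 on this cycle, and 55 mod 6 = 1, so p^55(11) = p^1(11).
Advancing 1 step from 11: 11 → 3.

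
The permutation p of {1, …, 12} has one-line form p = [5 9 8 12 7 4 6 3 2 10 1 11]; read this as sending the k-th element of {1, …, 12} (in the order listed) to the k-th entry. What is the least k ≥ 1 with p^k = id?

Decomposing into disjoint cycles gives cycle lengths 7, 2, 2, 1.
The order is lcm(7, 2, 2) = 14.

14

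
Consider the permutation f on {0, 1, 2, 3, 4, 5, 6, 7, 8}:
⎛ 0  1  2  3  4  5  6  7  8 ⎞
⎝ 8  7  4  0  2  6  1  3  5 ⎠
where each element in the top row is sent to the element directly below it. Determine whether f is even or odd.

In disjoint-cycle form the cycle lengths are 7, 2.
A cycle of length ℓ contributes ℓ−1 transpositions, so f is a product of 6 + 1 = 7 transpositions — odd.

odd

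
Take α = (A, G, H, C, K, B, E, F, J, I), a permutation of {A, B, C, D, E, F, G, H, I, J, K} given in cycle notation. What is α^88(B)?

B lies in the 10-cycle (A, G, H, C, K, B, E, F, J, I).
On a 10-cycle, α^10 is the identity, so α^88 = α^8 there (88 ≡ 8 mod 10).
Stepping 8 places around the cycle: B → E → F → J → I → A → G → H → C.

C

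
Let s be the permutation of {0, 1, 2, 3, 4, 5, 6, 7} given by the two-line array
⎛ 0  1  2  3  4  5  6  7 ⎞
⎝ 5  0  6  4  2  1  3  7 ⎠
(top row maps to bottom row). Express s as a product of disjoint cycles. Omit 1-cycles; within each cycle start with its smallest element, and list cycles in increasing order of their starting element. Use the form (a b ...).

(0 5 1)(2 6 3 4)

Start at 0 and follow images: 0 → 5 → 1 → 0, giving the cycle (0 5 1).
Continuing from each remaining unvisited element yields (0 5 1)(2 6 3 4).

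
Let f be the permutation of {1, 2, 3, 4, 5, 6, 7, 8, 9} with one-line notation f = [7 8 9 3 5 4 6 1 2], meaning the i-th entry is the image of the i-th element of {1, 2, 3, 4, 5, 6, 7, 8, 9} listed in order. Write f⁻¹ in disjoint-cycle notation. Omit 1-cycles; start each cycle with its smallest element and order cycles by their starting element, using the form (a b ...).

(1 8 2 9 3 4 6 7)

The cycle decomposition of f is (1 7 6 4 3 9 2 8).
The inverse reverses every cycle; in canonical form, f⁻¹ = (1 8 2 9 3 4 6 7).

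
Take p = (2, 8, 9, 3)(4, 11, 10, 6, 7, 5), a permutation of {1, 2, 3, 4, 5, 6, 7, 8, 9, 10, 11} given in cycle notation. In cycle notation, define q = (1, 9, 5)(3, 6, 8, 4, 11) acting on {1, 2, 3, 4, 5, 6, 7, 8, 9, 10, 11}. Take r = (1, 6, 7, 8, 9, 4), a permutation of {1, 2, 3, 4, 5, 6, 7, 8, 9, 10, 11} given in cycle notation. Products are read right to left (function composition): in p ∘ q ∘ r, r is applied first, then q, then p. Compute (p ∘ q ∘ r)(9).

10

Chase 9: r(9) = 4; q(4) = 11; p(11) = 10. Hence (p ∘ q ∘ r)(9) = 10.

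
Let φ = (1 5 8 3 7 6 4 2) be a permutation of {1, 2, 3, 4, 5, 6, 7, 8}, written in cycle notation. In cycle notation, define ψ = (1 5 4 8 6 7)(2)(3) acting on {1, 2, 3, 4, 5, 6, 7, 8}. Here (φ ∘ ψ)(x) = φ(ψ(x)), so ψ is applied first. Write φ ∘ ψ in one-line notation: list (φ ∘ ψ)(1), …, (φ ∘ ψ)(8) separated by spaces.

Chase each element through ψ then φ: 1 → 5 → 8; 2 → 2 → 1; 3 → 3 → 7; 4 → 8 → 3; 5 → 4 → 2; 6 → 7 → 6; 7 → 1 → 5; 8 → 6 → 4.
So φ ∘ ψ in one-line form is 8 1 7 3 2 6 5 4.

8 1 7 3 2 6 5 4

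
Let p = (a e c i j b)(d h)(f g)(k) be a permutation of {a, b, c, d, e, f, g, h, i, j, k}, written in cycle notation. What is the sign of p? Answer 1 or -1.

The cycle lengths are 6, 2, 2, 1.
A cycle is odd iff its length is even; p has 3 even-length cycles, so sgn(p) = (−1)^3 and p is odd.

-1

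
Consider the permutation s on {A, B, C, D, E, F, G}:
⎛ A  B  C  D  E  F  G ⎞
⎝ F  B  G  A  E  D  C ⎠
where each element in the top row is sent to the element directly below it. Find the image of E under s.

The entry below E in the array is E, so s(E) = E.

E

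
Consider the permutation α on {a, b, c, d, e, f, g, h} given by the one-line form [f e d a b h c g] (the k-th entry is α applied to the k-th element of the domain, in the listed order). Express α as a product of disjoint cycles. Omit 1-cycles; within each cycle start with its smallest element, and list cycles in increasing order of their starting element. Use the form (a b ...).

Start at a and follow images: a → f → h → g → c → d → a, giving the cycle (a f h g c d).
Continuing from each remaining unvisited element yields (a f h g c d)(b e).

(a f h g c d)(b e)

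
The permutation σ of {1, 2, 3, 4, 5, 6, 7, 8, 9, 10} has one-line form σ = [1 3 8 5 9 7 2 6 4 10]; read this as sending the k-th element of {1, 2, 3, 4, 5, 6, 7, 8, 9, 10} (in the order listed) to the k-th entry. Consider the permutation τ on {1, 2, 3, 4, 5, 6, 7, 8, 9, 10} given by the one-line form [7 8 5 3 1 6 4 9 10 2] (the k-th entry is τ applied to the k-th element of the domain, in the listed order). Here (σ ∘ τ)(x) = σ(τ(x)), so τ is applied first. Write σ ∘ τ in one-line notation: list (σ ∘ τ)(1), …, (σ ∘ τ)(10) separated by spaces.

(σ ∘ τ)(x) = σ(τ(x)). Computing each image: σ(τ(1)) = σ(7) = 2, σ(τ(2)) = σ(8) = 6, σ(τ(3)) = σ(5) = 9, σ(τ(4)) = σ(3) = 8, σ(τ(5)) = σ(1) = 1, σ(τ(6)) = σ(6) = 7, σ(τ(7)) = σ(4) = 5, σ(τ(8)) = σ(9) = 4, σ(τ(9)) = σ(10) = 10, σ(τ(10)) = σ(2) = 3.
Hence σ ∘ τ = [2 6 9 8 1 7 5 4 10 3].

2 6 9 8 1 7 5 4 10 3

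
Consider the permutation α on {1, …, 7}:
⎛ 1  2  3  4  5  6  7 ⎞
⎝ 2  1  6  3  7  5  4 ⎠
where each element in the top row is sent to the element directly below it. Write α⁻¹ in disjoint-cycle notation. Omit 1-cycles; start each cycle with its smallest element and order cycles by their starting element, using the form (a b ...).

First write α in disjoint cycles: (1 2)(3 6 5 7 4).
Reversing each cycle (and rotating so the smallest element leads) gives α⁻¹ = (1 2)(3 4 7 5 6).

(1 2)(3 4 7 5 6)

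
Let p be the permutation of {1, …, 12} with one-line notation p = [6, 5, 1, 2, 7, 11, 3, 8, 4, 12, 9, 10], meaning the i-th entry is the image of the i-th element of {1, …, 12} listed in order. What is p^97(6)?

3

Tracing 6 → 11 → … returns to 6 after 9 steps, so 6 lies in a 9-cycle (1 6 11 9 4 2 5 7 3).
Since the cycle has length 9, p^97 acts on it the same as p^7 (97 mod 9 = 7).
Advancing 7 steps from 6: 6 → 11 → 9 → 4 → 2 → 5 → 7 → 3.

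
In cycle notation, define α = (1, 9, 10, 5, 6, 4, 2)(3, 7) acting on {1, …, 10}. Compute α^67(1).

6

1 lies in the 7-cycle (1, 9, 10, 5, 6, 4, 2).
Powers repeat with period 7 on this cycle, and 67 mod 7 = 4, so α^67(1) = α^4(1).
Advancing 4 steps from 1: 1 → 9 → 10 → 5 → 6.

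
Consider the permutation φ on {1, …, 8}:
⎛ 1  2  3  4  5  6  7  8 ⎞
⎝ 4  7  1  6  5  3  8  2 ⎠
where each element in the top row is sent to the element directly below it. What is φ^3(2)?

Tracing 2 → 7 → … returns to 2 after 3 steps, so 2 lies in a 3-cycle (2, 7, 8).
Since the cycle has length 3, φ^3 acts on it the same as φ^0 (3 mod 3 = 0).
So φ^3(2) = 2.

2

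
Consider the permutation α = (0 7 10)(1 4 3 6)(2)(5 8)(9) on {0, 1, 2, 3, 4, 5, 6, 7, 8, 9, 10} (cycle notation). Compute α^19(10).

0

10 lies in the 3-cycle (0 7 10).
Since the cycle has length 3, α^19 acts on it the same as α^1 (19 mod 3 = 1).
Stepping 1 place around the cycle: 10 → 0.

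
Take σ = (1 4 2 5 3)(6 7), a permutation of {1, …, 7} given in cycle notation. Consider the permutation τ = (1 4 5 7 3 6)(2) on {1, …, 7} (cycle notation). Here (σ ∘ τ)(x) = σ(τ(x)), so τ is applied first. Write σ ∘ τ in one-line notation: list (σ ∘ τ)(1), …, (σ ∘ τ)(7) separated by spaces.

(σ ∘ τ)(x) = σ(τ(x)). Computing each image: σ(τ(1)) = σ(4) = 2, σ(τ(2)) = σ(2) = 5, σ(τ(3)) = σ(6) = 7, σ(τ(4)) = σ(5) = 3, σ(τ(5)) = σ(7) = 6, σ(τ(6)) = σ(1) = 4, σ(τ(7)) = σ(3) = 1.
Hence σ ∘ τ = [2 5 7 3 6 4 1].

2 5 7 3 6 4 1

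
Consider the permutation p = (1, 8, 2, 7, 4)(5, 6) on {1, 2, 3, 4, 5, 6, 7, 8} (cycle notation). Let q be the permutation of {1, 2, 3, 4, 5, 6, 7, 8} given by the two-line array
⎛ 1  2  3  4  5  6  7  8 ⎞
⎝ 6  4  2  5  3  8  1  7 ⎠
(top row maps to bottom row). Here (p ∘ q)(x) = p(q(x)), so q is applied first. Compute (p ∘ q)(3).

7

First apply q: q(3) = 2, then p(2) = 7. Thus (p ∘ q)(3) = 7.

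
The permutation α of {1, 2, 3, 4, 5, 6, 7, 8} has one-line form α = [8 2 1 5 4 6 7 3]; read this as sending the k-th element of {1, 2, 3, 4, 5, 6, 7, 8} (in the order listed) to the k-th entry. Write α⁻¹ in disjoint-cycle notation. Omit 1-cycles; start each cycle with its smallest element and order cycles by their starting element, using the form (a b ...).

(1 3 8)(4 5)

First write α in disjoint cycles: (1 8 3)(4 5).
The inverse reverses every cycle; in canonical form, α⁻¹ = (1 3 8)(4 5).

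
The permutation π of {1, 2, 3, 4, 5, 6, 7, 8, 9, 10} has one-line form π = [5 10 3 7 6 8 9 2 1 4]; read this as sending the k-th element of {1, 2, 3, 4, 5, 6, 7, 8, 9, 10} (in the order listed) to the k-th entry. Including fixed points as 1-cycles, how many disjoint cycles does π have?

2

The cycle decomposition is (1 5 6 8 2 10 4 7 9)(3), which has 2 cycles (counting 1-cycles).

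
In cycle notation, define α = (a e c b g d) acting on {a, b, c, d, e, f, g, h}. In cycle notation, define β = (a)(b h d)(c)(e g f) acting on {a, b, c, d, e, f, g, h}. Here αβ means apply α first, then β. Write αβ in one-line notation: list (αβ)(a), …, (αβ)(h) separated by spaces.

g f h a c e b d

Chase each element through α then β: a → e → g; b → g → f; c → b → h; d → a → a; e → c → c; f → f → e; g → d → b; h → h → d.
So αβ in one-line form is g f h a c e b d.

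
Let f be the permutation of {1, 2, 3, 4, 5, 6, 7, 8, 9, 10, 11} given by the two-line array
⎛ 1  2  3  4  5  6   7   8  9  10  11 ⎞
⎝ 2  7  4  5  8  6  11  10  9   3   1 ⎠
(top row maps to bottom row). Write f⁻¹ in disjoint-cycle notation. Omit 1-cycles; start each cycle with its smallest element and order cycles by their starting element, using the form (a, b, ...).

(1, 11, 7, 2)(3, 10, 8, 5, 4)

First write f in disjoint cycles: (1, 2, 7, 11)(3, 4, 5, 8, 10).
Reversing each cycle (and rotating so the smallest element leads) gives f⁻¹ = (1, 11, 7, 2)(3, 10, 8, 5, 4).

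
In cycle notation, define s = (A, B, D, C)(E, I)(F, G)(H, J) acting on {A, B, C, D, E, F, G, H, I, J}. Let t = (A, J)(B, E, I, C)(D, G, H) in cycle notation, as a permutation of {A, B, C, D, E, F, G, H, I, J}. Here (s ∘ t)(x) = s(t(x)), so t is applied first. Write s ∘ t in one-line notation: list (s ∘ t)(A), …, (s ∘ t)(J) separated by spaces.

H I D F E G J C A B

(s ∘ t)(x) = s(t(x)). Computing each image: s(t(A)) = s(J) = H, s(t(B)) = s(E) = I, s(t(C)) = s(B) = D, s(t(D)) = s(G) = F, s(t(E)) = s(I) = E, s(t(F)) = s(F) = G, s(t(G)) = s(H) = J, s(t(H)) = s(D) = C, s(t(I)) = s(C) = A, s(t(J)) = s(A) = B.
Hence s ∘ t = [H I D F E G J C A B].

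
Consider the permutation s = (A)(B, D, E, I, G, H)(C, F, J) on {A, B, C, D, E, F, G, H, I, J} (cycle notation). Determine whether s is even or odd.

odd

The cycle lengths are 6, 3, 1.
A cycle is odd iff its length is even; s has 1 even-length cycle, so sgn(s) = (−1)^1 and s is odd.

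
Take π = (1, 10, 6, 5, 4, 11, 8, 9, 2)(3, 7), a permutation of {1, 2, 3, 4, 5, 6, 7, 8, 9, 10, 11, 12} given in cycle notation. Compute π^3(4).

4 lies in the 9-cycle (1, 10, 6, 5, 4, 11, 8, 9, 2).
Stepping 3 places around the cycle: 4 → 11 → 8 → 9.

9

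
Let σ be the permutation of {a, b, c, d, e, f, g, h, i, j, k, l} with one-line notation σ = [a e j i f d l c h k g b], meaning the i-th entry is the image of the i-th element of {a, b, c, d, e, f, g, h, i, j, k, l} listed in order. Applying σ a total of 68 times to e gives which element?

Tracing e → f → … returns to e after 11 steps, so e lies in an 11-cycle (b e f d i h c j k g l).
Powers repeat with period 11 on this cycle, and 68 mod 11 = 2, so σ^68(e) = σ^2(e).
Advancing 2 steps from e: e → f → d.

d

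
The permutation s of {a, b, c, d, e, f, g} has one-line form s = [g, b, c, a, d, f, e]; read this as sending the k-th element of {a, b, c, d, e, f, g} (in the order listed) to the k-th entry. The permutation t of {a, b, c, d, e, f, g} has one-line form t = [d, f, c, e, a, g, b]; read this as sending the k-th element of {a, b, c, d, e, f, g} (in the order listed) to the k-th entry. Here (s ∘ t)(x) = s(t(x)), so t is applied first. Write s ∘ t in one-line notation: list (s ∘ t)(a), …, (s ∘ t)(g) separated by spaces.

(s ∘ t)(x) = s(t(x)). Computing each image: s(t(a)) = s(d) = a, s(t(b)) = s(f) = f, s(t(c)) = s(c) = c, s(t(d)) = s(e) = d, s(t(e)) = s(a) = g, s(t(f)) = s(g) = e, s(t(g)) = s(b) = b.
Hence s ∘ t = [a f c d g e b].

a f c d g e b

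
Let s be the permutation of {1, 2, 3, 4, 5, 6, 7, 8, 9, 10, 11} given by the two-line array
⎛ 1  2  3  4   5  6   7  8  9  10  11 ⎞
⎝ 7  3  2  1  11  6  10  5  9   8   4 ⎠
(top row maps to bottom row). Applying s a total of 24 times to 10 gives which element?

11

Tracing 10 → 8 → … returns to 10 after 7 steps, so 10 lies in a 7-cycle (1, 7, 10, 8, 5, 11, 4).
Powers repeat with period 7 on this cycle, and 24 mod 7 = 3, so s^24(10) = s^3(10).
Advancing 3 steps from 10: 10 → 8 → 5 → 11.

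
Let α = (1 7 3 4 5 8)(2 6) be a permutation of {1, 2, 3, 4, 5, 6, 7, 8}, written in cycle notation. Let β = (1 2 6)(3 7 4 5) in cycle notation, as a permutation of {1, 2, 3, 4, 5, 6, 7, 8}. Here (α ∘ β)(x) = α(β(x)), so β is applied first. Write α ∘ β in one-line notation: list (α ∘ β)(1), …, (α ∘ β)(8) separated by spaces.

(α ∘ β)(x) = α(β(x)). Computing each image: α(β(1)) = α(2) = 6, α(β(2)) = α(6) = 2, α(β(3)) = α(7) = 3, α(β(4)) = α(5) = 8, α(β(5)) = α(3) = 4, α(β(6)) = α(1) = 7, α(β(7)) = α(4) = 5, α(β(8)) = α(8) = 1.
Hence α ∘ β = [6 2 3 8 4 7 5 1].

6 2 3 8 4 7 5 1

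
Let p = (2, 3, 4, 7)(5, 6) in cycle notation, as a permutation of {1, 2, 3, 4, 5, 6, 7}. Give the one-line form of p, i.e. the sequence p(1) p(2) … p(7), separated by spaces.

1 3 4 7 6 5 2

Each element maps to the next entry in its cycle (wrapping to the front): 1→1, 2→3, 3→4, 4→7, 5→6, 6→5, 7→2.
So the one-line form is 1 3 4 7 6 5 2.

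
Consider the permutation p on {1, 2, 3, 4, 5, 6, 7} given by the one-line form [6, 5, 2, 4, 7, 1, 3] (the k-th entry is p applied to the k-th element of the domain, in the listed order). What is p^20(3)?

3

Tracing 3 → 2 → … returns to 3 after 4 steps, so 3 lies in a 4-cycle (2, 5, 7, 3).
On a 4-cycle, p^4 is the identity, so p^20 = p^0 there (20 ≡ 0 mod 4).
So p^20(3) = 3.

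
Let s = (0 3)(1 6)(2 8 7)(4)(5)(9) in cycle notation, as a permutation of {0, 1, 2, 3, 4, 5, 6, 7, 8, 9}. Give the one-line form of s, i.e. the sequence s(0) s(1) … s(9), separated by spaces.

3 6 8 0 4 5 1 2 7 9

Reading each image from the cycles: 0→3, 1→6, 2→8, 3→0, 4→4, 5→5, 6→1, 7→2, 8→7, 9→9.
So the one-line form is 3 6 8 0 4 5 1 2 7 9.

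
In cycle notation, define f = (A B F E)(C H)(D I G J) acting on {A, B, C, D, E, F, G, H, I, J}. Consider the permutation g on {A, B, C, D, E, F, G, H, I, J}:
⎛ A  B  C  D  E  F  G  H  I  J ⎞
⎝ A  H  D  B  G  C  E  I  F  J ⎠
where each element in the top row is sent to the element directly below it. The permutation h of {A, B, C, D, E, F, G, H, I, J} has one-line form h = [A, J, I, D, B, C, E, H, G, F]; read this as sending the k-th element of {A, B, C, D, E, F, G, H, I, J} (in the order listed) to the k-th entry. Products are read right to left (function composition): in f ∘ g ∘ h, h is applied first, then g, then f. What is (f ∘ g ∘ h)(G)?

(f ∘ g ∘ h)(G) = f(g(h(G))). h(G) = E, then g(E) = G, then f(G) = J, so the result is J.

J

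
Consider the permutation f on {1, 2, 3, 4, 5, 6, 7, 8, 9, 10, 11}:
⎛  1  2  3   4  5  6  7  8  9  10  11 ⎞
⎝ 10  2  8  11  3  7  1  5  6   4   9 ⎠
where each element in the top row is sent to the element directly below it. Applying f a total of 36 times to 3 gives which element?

Tracing 3 → 8 → … returns to 3 after 3 steps, so 3 lies in a 3-cycle (3, 8, 5).
Powers repeat with period 3 on this cycle, and 36 mod 3 = 0, so f^36(3) = f^0(3).
So f^36(3) = 3.

3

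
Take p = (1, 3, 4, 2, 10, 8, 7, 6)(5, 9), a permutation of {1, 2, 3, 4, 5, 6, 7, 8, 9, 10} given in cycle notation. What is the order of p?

The cycle type of p is (8, 2).
Since disjoint cycles commute, ord(p) = lcm(8, 2) = 8.

8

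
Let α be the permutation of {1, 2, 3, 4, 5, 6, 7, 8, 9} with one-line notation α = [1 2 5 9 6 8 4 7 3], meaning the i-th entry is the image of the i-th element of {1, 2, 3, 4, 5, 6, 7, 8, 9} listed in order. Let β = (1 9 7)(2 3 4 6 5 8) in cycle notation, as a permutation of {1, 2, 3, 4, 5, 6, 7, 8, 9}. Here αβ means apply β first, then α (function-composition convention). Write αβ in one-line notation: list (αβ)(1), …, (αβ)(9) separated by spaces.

3 5 9 8 7 6 1 2 4

(αβ)(x) = α(β(x)). Computing each image: α(β(1)) = α(9) = 3, α(β(2)) = α(3) = 5, α(β(3)) = α(4) = 9, α(β(4)) = α(6) = 8, α(β(5)) = α(8) = 7, α(β(6)) = α(5) = 6, α(β(7)) = α(1) = 1, α(β(8)) = α(2) = 2, α(β(9)) = α(7) = 4.
Hence αβ = [3 5 9 8 7 6 1 2 4].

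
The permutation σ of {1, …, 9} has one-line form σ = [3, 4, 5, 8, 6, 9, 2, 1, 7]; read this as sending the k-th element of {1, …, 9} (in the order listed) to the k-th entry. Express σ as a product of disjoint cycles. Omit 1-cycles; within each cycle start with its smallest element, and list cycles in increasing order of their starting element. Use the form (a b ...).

(1 3 5 6 9 7 2 4 8)

Iterating σ from 1 gives 1 → 3 → 5 → 6 → 9 → 7 → 2 → 4 → 8 → 1; that is the 9-cycle (1 3 5 6 9 7 2 4 8).
Repeating from the next unused element and collecting all non-trivial cycles gives (1 3 5 6 9 7 2 4 8).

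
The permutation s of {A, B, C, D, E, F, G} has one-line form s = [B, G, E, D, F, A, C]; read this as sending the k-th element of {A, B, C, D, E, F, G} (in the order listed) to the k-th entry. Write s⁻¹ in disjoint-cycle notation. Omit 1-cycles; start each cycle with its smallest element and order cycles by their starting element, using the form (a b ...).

(A F E C G B)

The cycle decomposition of s is (A B G C E F).
Reversing each cycle (and rotating so the smallest element leads) gives s⁻¹ = (A F E C G B).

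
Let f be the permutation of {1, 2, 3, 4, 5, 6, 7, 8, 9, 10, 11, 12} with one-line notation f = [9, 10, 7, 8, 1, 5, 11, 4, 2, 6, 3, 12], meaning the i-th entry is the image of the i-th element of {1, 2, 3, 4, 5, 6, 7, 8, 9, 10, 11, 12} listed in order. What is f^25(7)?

Tracing 7 → 11 → … returns to 7 after 3 steps, so 7 lies in a 3-cycle (3, 7, 11).
Since the cycle has length 3, f^25 acts on it the same as f^1 (25 mod 3 = 1).
Stepping 1 place around the cycle: 7 → 11.

11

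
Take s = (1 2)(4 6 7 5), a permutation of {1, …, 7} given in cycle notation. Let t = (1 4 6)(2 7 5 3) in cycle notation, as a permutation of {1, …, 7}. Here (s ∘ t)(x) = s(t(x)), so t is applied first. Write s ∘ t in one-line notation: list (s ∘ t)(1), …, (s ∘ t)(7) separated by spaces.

(s ∘ t)(x) = s(t(x)). Computing each image: s(t(1)) = s(4) = 6, s(t(2)) = s(7) = 5, s(t(3)) = s(2) = 1, s(t(4)) = s(6) = 7, s(t(5)) = s(3) = 3, s(t(6)) = s(1) = 2, s(t(7)) = s(5) = 4.
Hence s ∘ t = [6 5 1 7 3 2 4].

6 5 1 7 3 2 4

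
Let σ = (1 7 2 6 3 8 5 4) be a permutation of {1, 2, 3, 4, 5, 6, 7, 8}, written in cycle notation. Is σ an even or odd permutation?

The cycle lengths are 8.
A cycle of length ℓ contributes ℓ−1 transpositions, so σ is a product of 7 transpositions — odd.

odd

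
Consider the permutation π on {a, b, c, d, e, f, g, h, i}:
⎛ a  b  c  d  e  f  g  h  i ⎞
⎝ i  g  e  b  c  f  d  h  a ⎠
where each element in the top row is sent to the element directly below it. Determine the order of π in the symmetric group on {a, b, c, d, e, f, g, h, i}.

Writing π as disjoint cycles, the cycle lengths are 3, 2, 2, 1, 1.
The order of π is the least common multiple of its cycle lengths: lcm(3, 2, 2) = 6.

6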